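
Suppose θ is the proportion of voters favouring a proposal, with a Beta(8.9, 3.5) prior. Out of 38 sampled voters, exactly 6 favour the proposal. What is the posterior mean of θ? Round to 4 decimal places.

Posterior mean ≈ 0.2956

Observing 6 successes and 32 failures updates Beta(8.9, 3.5) by adding the success and failure counts to the two shape parameters: α = 8.9+6 = 14.9, β = 3.5+32 = 35.5.
E[θ | data] = 14.9/(14.9+35.5) = 0.2956.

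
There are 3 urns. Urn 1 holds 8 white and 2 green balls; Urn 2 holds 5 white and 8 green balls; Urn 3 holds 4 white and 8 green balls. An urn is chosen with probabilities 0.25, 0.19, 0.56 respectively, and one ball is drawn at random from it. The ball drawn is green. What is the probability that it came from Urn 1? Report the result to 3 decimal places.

Tabulate prior·likelihood by source: [1] prior 0.25, lik 0.2, product 0.05000; [2] prior 0.19, lik 0.6154, product 0.1169; [3] prior 0.56, lik 0.6667, product 0.3733.
Normalizing constant = 0.54026; the posterior for Urn 1 is its product over the sum, 0.05000/0.54026 = 0.093.

Posterior probability ≈ 0.093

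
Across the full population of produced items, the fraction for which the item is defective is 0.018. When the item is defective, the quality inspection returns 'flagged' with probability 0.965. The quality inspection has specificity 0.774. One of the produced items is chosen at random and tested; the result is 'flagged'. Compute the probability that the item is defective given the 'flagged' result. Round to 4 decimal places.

Let H be the event that the item is defective. P(H) = 0.018, so P(¬H) = 0.982. With E the 'flagged' result, P(E|H) = 0.965 and P(E|¬H) = 0.226.
P(E) = 0.965·0.018 + 0.226·0.982 = 0.017370 + 0.22193 = 0.23930.
By Bayes' theorem, P(H|E) = 0.017370 / 0.23930 = 0.0726.

P(H | E) ≈ 0.0726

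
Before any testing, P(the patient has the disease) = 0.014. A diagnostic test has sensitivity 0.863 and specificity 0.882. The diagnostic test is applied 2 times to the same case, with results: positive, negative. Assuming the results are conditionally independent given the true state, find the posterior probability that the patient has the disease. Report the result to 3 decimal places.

Posterior P(H) ≈ 0.016

With H the event that the patient has the disease, the joint likelihood of the observed sequence is P(data|H) = 0.863·0.137 = 0.11823 and P(data|¬H) = 0.118·0.882 = 0.10408.
Bayes: P(H|data) = 0.014·0.11823 / (0.014·0.11823 + 0.986·0.10408) = 0.0016552/0.10427 = 0.0159.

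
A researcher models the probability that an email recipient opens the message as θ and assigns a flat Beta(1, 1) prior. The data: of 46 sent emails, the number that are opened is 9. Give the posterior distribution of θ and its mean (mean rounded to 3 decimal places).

Observing 9 successes and 37 failures updates Beta(1, 1) by adding the success and failure counts to the two shape parameters: α = 1+9 = 10, β = 1+37 = 38.
Posterior mean = α/(α+β) = 10/48 = 0.208.

Posterior: Beta(10, 38); mean ≈ 0.208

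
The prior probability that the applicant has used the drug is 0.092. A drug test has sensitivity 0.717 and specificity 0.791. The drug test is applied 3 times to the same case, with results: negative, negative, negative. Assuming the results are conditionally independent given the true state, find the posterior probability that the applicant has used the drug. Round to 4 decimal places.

Posterior P(H) ≈ 0.0046

Let H be the event that the applicant has used the drug; start with P(H) = 0.092. P('positive'|H) = 0.717, P('positive'|¬H) = 0.209.
Update on result 1 ('negative'): P(H) ← 0.283·0.0920 / (0.283·0.0920 + 0.791·0.9080) = 0.026036/0.74426 = 0.0350.
Update on result 2 ('negative'): P(H) ← 0.283·0.0350 / (0.283·0.0350 + 0.791·0.9650) = 0.0099000/0.77323 = 0.0128.
Update on result 3 ('negative'): P(H) ← 0.283·0.0128 / (0.283·0.0128 + 0.791·0.9872) = 0.0036234/0.78450 = 0.0046.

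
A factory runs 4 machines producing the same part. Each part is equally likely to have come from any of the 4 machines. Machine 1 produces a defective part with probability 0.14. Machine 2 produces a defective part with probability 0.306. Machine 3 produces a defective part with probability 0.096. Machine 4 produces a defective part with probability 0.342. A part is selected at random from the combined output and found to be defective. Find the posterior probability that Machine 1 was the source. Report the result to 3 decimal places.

P(defective|M1) = 0.14; P(defective|M2) = 0.306; P(defective|M3) = 0.096; P(defective|M4) = 0.342.
Prior × likelihood for each source: 0.25·0.14=0.03500, 0.25·0.306=0.07650, 0.25·0.096=0.02400, 0.25·0.342=0.08550. Summing gives P(defective) = 0.22100.
P(Machine 1 | defective) = 0.03500 / 0.22100 = 0.158.

Posterior probability ≈ 0.158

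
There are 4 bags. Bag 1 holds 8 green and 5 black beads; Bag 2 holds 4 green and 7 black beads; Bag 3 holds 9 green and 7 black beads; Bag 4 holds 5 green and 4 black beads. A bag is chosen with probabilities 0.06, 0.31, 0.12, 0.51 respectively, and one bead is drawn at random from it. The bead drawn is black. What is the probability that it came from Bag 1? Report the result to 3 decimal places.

Posterior probability ≈ 0.046

P(black|Bag 1) = 0.3846; P(black|Bag 2) = 0.6364; P(black|Bag 3) = 0.4375; P(black|Bag 4) = 0.4444.
Prior × likelihood for each source: 0.06·0.3846=0.02308, 0.31·0.6364=0.1973, 0.12·0.4375=0.05250, 0.51·0.4444=0.2267. Summing gives P(black) = 0.49952.
P(Bag 1 | black) = 0.02308 / 0.49952 = 0.046.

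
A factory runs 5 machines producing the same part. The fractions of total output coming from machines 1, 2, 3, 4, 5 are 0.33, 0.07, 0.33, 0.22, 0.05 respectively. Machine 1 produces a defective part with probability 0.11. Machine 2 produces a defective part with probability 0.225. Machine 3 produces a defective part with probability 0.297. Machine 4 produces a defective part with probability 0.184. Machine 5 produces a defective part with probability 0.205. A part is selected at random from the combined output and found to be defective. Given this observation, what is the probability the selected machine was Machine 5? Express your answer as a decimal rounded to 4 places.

Tabulate prior·likelihood by source: [1] prior 0.33, lik 0.11, product 0.03630; [2] prior 0.07, lik 0.225, product 0.01575; [3] prior 0.33, lik 0.297, product 0.09801; [4] prior 0.22, lik 0.184, product 0.04048; [5] prior 0.05, lik 0.205, product 0.01025.
Normalizing constant = 0.20079; the posterior for Machine 5 is its product over the sum, 0.01025/0.20079 = 0.0510.

Posterior probability ≈ 0.0510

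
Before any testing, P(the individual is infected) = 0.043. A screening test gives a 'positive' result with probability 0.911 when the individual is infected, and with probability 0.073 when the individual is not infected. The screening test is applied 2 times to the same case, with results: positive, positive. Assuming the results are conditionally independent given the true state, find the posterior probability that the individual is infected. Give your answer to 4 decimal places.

Posterior P(H) ≈ 0.8750

Let H be the event that the individual is infected; start with P(H) = 0.043. P('positive'|H) = 0.911, P('positive'|¬H) = 0.073.
Update on result 1 ('positive'): P(H) ← 0.911·0.0430 / (0.911·0.0430 + 0.073·0.9570) = 0.039173/0.10903 = 0.3593.
Update on result 2 ('positive'): P(H) ← 0.911·0.3593 / (0.911·0.3593 + 0.073·0.6407) = 0.32730/0.37407 = 0.8750.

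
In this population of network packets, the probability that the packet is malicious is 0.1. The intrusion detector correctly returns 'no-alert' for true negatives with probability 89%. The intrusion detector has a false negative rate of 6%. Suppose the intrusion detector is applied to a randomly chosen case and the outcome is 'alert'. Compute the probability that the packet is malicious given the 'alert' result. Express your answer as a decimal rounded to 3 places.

P(H | E) ≈ 0.487

Let H be the event that the packet is malicious. P(H) = 0.1, so P(¬H) = 0.9. With E the 'alert' result, P(E|H) = 0.94 and P(E|¬H) = 0.11.
P(E) = 0.94·0.1 + 0.11·0.9 = 0.094000 + 0.099000 = 0.19300.
By Bayes' theorem, P(H|E) = 0.094000 / 0.19300 = 0.487.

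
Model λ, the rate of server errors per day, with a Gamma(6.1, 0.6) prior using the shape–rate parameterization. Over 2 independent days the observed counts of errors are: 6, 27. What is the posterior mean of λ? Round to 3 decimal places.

Total count ∑xᵢ = 33 over n = 2 days.
Gamma is conjugate to the Poisson likelihood: posterior is Gamma(shape = 6.1+33 = 39.1, rate = 0.6+2 = 2.6).
E[λ | data] = 39.1/2.6 = 15.038.

Posterior mean ≈ 15.038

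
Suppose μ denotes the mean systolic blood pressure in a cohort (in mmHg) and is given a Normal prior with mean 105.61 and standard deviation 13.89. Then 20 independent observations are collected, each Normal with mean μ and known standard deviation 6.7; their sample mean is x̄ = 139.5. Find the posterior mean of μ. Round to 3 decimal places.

Posterior mean ≈ 139.110

Prior precision 1/τ₀² = 1/13.89² = 0.00518317; data precision n/σ² = 20/6.7² = 0.445534.
Posterior precision = 0.00518317 + 0.445534 = 0.450717.
Posterior mean = (0.00518317·105.61 + 0.445534·139.5) / 0.450717 = 139.110.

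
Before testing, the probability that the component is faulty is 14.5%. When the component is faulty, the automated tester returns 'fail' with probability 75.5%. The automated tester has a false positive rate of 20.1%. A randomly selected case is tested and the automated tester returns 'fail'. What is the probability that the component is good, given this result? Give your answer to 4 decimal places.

Write H for 'the component is faulty'. Prior odds H:¬H = 0.145/0.855 = 0.16959. For the 'fail' outcome, the likelihood ratio is 0.755/0.201 = 3.7562.
Posterior odds = 0.16959 × 3.7562 = 0.63702, so P(H|E) = 0.63702/(1+0.63702) = 0.3891. Then P(¬H|E) = 1 − 0.3891 = 0.6109.

P(¬H | E) ≈ 0.6109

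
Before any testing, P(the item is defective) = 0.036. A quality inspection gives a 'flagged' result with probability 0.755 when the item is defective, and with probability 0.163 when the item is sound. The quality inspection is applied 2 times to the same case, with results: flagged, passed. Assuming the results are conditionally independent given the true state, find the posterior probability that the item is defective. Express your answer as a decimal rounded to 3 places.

With H the event that the item is defective, the joint likelihood of the observed sequence is P(data|H) = 0.755·0.245 = 0.18498 and P(data|¬H) = 0.163·0.837 = 0.13643.
Bayes: P(H|data) = 0.036·0.18498 / (0.036·0.18498 + 0.964·0.13643) = 0.0066591/0.13818 = 0.0482.

Posterior P(H) ≈ 0.048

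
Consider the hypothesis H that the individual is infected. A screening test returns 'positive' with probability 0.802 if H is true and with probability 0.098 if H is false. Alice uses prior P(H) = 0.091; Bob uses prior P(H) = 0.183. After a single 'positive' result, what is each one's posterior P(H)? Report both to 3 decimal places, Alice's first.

Alice: 0.450; Bob: 0.647

The likelihood ratio for a 'positive' result is 0.802/0.098 = 8.1837.
Alice: prior odds 0.091/0.909 = 0.10011; posterior odds 0.81927; posterior probability 0.450.
Bob: prior odds 0.183/0.817 = 0.22399; posterior odds 1.8331; posterior probability 0.647.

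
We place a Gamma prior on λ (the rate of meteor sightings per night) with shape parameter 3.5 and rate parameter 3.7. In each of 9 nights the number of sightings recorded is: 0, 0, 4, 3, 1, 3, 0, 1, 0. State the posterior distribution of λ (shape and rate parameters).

The Poisson likelihood adds the total count to the shape and the number of exposure periods to the rate. Here ∑xᵢ = 12 and n = 9, so shape 3.5→15.5 and rate 3.7→12.7.

Posterior: Gamma(shape=15.5, rate=12.7)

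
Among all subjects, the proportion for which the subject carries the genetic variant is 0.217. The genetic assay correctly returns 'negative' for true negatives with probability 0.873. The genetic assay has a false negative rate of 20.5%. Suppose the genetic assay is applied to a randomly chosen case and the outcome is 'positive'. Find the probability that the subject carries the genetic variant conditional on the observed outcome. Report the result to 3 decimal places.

P(H | E) ≈ 0.634

Let H be the event that the subject carries the genetic variant. P(H) = 0.217, so P(¬H) = 0.783. With E the 'positive' result, P(E|H) = 0.795 and P(E|¬H) = 0.127.
P(E) = 0.795·0.217 + 0.127·0.783 = 0.17252 + 0.099441 = 0.27196.
By Bayes' theorem, P(H|E) = 0.17252 / 0.27196 = 0.634.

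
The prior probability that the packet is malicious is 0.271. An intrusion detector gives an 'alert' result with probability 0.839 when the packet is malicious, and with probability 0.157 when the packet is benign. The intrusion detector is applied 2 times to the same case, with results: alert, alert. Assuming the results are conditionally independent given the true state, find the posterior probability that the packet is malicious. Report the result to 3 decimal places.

With H the event that the packet is malicious, the joint likelihood of the observed sequence is P(data|H) = 0.839·0.839 = 0.70392 and P(data|¬H) = 0.157·0.157 = 0.024649.
Bayes: P(H|data) = 0.271·0.70392 / (0.271·0.70392 + 0.729·0.024649) = 0.19076/0.20873 = 0.9139.

Posterior P(H) ≈ 0.914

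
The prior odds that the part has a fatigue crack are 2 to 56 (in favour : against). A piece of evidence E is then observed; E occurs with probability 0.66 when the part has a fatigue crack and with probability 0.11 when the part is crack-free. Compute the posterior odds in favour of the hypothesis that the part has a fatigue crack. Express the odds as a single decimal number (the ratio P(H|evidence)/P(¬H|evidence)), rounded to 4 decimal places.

Prior odds = 2/56 = 0.035714. In log-odds, ln(0.035714) = -3.3322.
Add log likelihood ratio: ln(6.0000) = 1.7918.
Posterior log-odds = -1.5404, so posterior odds = exp(-1.5404) = 0.21429.

Posterior odds ≈ 0.2143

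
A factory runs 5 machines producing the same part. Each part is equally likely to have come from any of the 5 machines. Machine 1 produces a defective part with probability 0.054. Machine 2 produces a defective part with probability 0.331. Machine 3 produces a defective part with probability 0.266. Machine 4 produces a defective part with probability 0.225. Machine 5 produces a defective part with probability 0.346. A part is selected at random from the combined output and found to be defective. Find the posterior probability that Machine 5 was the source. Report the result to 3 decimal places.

Posterior probability ≈ 0.283

P(defective|M1) = 0.054; P(defective|M2) = 0.331; P(defective|M3) = 0.266; P(defective|M4) = 0.225; P(defective|M5) = 0.346.
Prior × likelihood for each source: 0.2·0.054=0.01080, 0.2·0.331=0.06620, 0.2·0.266=0.05320, 0.2·0.225=0.04500, 0.2·0.346=0.06920. Summing gives P(defective) = 0.24440.
P(Machine 5 | defective) = 0.06920 / 0.24440 = 0.283.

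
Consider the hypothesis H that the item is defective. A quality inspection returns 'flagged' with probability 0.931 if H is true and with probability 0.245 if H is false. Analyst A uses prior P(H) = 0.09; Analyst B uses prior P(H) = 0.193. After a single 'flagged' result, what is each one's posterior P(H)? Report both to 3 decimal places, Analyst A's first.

The likelihood ratio for a 'flagged' result is 0.931/0.245 = 3.8000.
Analyst A: prior odds 0.09/0.91 = 0.098901; posterior odds 0.37582; posterior probability 0.273.
Analyst B: prior odds 0.193/0.807 = 0.23916; posterior odds 0.90880; posterior probability 0.476.

Analyst A: 0.273; Analyst B: 0.476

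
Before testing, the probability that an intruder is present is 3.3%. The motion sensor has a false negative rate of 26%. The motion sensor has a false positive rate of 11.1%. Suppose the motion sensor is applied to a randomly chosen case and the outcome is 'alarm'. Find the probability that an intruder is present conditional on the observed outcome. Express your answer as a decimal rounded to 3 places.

Write H for 'an intruder is present'. Prior odds H:¬H = 0.033/0.967 = 0.034126. For the 'alarm' outcome, the likelihood ratio is 0.74/0.111 = 6.6667.
Posterior odds = 0.034126 × 6.6667 = 0.22751, so P(H|E) = 0.22751/(1+0.22751) = 0.185.

P(H | E) ≈ 0.185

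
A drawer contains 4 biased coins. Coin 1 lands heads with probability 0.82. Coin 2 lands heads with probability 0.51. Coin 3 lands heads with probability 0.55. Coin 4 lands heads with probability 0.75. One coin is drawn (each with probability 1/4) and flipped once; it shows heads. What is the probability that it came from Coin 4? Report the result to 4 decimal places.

P(heads|C1) = 0.82; P(heads|C2) = 0.51; P(heads|C3) = 0.55; P(heads|C4) = 0.75.
Prior × likelihood for each source: 0.25·0.82=0.2050, 0.25·0.51=0.1275, 0.25·0.55=0.1375, 0.25·0.75=0.1875. Summing gives P(heads) = 0.65750.
P(Coin 4 | heads) = 0.1875 / 0.65750 = 0.2852.

Posterior probability ≈ 0.2852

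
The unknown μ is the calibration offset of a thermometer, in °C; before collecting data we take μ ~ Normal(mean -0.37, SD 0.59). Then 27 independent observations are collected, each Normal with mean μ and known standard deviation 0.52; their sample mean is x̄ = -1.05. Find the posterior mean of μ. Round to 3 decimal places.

Prior precision 1/τ₀² = 1/0.59² = 2.87274; data precision n/σ² = 27/0.52² = 99.8521.
Posterior precision = 2.87274 + 99.8521 = 102.725.
Posterior mean = (2.87274·-0.37 + 99.8521·-1.05) / 102.725 = -1.031.

Posterior mean ≈ -1.031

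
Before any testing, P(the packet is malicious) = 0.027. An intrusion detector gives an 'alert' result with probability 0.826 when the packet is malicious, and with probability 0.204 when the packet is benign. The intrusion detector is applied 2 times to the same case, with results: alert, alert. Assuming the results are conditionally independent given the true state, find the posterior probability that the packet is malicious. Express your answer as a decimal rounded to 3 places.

Posterior P(H) ≈ 0.313

With H the event that the packet is malicious, the joint likelihood of the observed sequence is P(data|H) = 0.826·0.826 = 0.68228 and P(data|¬H) = 0.204·0.204 = 0.041616.
Bayes: P(H|data) = 0.027·0.68228 / (0.027·0.68228 + 0.973·0.041616) = 0.018421/0.058914 = 0.3127.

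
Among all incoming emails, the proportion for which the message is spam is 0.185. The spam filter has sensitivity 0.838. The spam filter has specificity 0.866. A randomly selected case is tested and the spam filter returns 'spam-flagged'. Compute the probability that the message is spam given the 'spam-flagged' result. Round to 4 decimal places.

Write H for 'the message is spam'. Prior odds H:¬H = 0.185/0.815 = 0.22699. For the 'spam-flagged' outcome, the likelihood ratio is 0.838/0.134 = 6.2537.
Posterior odds = 0.22699 × 6.2537 = 1.4196, so P(H|E) = 1.4196/(1+1.4196) = 0.5867.

P(H | E) ≈ 0.5867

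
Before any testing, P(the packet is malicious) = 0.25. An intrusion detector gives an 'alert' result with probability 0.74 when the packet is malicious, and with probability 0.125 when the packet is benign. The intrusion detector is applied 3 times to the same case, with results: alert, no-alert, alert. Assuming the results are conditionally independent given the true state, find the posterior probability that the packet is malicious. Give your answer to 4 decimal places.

Let H be the event that the packet is malicious; start with P(H) = 0.25. P('alert'|H) = 0.74, P('alert'|¬H) = 0.125.
Update on result 1 ('alert'): P(H) ← 0.74·0.2500 / (0.74·0.2500 + 0.125·0.7500) = 0.18500/0.27875 = 0.6637.
Update on result 2 ('no-alert'): P(H) ← 0.26·0.6637 / (0.26·0.6637 + 0.875·0.3363) = 0.17256/0.46684 = 0.3696.
Update on result 3 ('alert'): P(H) ← 0.74·0.3696 / (0.74·0.3696 + 0.125·0.6304) = 0.27352/0.35232 = 0.7763.

Posterior P(H) ≈ 0.7763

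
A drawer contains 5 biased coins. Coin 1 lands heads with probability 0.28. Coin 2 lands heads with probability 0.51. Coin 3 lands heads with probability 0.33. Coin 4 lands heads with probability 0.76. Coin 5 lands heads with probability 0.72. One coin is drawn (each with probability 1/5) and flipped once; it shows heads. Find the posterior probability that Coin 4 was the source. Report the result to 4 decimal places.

P(heads|C1) = 0.28; P(heads|C2) = 0.51; P(heads|C3) = 0.33; P(heads|C4) = 0.76; P(heads|C5) = 0.72.
Prior × likelihood for each source: 0.2·0.28=0.05600, 0.2·0.51=0.1020, 0.2·0.33=0.06600, 0.2·0.76=0.1520, 0.2·0.72=0.1440. Summing gives P(heads) = 0.52000.
P(Coin 4 | heads) = 0.1520 / 0.52000 = 0.2923.

Posterior probability ≈ 0.2923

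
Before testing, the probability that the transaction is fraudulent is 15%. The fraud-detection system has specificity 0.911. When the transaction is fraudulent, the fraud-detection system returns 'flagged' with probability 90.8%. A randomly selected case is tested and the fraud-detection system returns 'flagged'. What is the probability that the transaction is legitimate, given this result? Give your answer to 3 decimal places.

Write H for 'the transaction is fraudulent'. Prior odds H:¬H = 0.15/0.85 = 0.17647. For the 'flagged' outcome, the likelihood ratio is 0.908/0.089 = 10.202.
Posterior odds = 0.17647 × 10.202 = 1.8004, so P(H|E) = 1.8004/(1+1.8004) = 0.643. Then P(¬H|E) = 1 − 0.643 = 0.357.

P(¬H | E) ≈ 0.357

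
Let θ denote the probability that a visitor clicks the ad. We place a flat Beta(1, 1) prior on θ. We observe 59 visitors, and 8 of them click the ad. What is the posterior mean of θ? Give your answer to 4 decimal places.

Observing 8 successes and 51 failures updates Beta(1, 1) by adding the success and failure counts to the two shape parameters: α = 1+8 = 9, β = 1+51 = 52.
E[θ | data] = 9/(9+52) = 0.1475.

Posterior mean ≈ 0.1475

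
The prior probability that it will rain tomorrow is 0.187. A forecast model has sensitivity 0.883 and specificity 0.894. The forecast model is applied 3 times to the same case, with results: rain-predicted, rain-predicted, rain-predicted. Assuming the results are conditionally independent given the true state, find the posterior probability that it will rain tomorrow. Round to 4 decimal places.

Let H be the event that it will rain tomorrow; start with P(H) = 0.187. P('rain-predicted'|H) = 0.883, P('rain-predicted'|¬H) = 0.106.
Update on result 1 ('rain-predicted'): P(H) ← 0.883·0.1870 / (0.883·0.1870 + 0.106·0.8130) = 0.16512/0.25130 = 0.6571.
Update on result 2 ('rain-predicted'): P(H) ← 0.883·0.6571 / (0.883·0.6571 + 0.106·0.3429) = 0.58019/0.61654 = 0.9410.
Update on result 3 ('rain-predicted'): P(H) ← 0.883·0.9410 / (0.883·0.9410 + 0.106·0.0590) = 0.83094/0.83719 = 0.9925.

Posterior P(H) ≈ 0.9925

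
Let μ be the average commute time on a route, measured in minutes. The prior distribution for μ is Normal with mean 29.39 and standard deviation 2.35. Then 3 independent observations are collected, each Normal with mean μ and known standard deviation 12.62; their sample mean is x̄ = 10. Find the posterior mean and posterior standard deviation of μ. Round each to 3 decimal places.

Posterior mean ≈ 27.563; posterior SD ≈ 2.237

Prior precision 1/τ₀² = 1/2.35² = 0.181077; data precision n/σ² = 3/12.62² = 0.0188366.
Posterior precision = 0.181077 + 0.0188366 = 0.199914, giving posterior SD = 1/√0.199914 = 2.237.
Posterior mean = (0.181077·29.39 + 0.0188366·10) / 0.199914 = 27.563.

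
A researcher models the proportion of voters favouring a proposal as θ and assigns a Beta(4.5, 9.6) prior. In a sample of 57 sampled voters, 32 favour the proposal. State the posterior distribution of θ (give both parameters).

The binomial likelihood is conjugate to the Beta prior: with 32 successes and 25 failures, the posterior is Beta(4.5+32, 9.6+25) = Beta(36.5, 34.6).

Posterior: Beta(36.5, 34.6)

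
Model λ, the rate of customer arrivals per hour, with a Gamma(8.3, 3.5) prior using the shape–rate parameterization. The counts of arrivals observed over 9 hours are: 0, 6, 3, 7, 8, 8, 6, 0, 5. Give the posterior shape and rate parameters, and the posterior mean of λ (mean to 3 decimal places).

The Poisson likelihood adds the total count to the shape and the number of exposure periods to the rate. Here ∑xᵢ = 43 and n = 9, so shape 8.3→51.3 and rate 3.5→12.5.
E[λ | data] = 51.3/12.5 = 4.104.

Posterior: Gamma(shape=51.3, rate=12.5); mean ≈ 4.104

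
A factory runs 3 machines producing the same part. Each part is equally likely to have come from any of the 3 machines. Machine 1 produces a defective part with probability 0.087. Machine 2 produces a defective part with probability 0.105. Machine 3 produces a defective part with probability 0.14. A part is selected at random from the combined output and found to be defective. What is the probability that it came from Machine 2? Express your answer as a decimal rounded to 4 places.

Tabulate prior·likelihood by source: [1] prior 0.333333, lik 0.087, product 0.02900; [2] prior 0.333333, lik 0.105, product 0.03500; [3] prior 0.333333, lik 0.14, product 0.04667.
Normalizing constant = 0.11067; the posterior for Machine 2 is its product over the sum, 0.03500/0.11067 = 0.3163.

Posterior probability ≈ 0.3163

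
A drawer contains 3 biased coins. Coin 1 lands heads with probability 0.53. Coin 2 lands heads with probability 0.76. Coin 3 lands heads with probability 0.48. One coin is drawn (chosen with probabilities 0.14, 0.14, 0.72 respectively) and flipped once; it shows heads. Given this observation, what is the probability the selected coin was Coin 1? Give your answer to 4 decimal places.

Posterior probability ≈ 0.1410

P(heads|C1) = 0.53; P(heads|C2) = 0.76; P(heads|C3) = 0.48.
Prior × likelihood for each source: 0.14·0.53=0.07420, 0.14·0.76=0.1064, 0.72·0.48=0.3456. Summing gives P(heads) = 0.52620.
P(Coin 1 | heads) = 0.07420 / 0.52620 = 0.1410.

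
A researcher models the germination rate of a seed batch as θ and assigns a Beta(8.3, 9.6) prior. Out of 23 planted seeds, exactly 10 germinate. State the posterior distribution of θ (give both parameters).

Observing 10 successes and 13 failures updates Beta(8.3, 9.6) by adding the success and failure counts to the two shape parameters: α = 8.3+10 = 18.3, β = 9.6+13 = 22.6.

Posterior: Beta(18.3, 22.6)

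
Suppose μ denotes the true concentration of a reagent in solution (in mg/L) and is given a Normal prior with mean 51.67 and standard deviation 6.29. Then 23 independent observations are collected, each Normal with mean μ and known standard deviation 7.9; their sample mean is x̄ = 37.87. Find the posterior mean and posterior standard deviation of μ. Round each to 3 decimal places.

Posterior mean ≈ 38.756; posterior SD ≈ 1.594

With known σ, the Normal prior is conjugate. Weight on the data is w = (n/σ²)/(n/σ² + 1/τ₀²) = 0.368531/(0.368531+0.0252754) = 0.93582.
Posterior mean = w·x̄ + (1−w)·μ₀ = 0.93582·37.87 + 0.064182·51.67 = 38.756. Posterior variance = 1/(0.368531+0.0252754) = 2.53932, so SD = 1.594.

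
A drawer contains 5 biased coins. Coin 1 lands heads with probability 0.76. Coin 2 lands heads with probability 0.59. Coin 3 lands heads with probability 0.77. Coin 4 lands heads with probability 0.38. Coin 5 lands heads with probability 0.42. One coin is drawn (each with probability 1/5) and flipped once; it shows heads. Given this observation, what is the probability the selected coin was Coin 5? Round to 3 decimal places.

Posterior probability ≈ 0.144

Tabulate prior·likelihood by source: [1] prior 0.2, lik 0.76, product 0.1520; [2] prior 0.2, lik 0.59, product 0.1180; [3] prior 0.2, lik 0.77, product 0.1540; [4] prior 0.2, lik 0.38, product 0.07600; [5] prior 0.2, lik 0.42, product 0.08400.
Normalizing constant = 0.58400; the posterior for Coin 5 is its product over the sum, 0.08400/0.58400 = 0.144.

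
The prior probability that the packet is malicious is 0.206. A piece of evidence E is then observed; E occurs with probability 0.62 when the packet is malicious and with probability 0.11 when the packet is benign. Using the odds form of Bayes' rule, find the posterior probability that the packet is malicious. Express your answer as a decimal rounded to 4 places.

Posterior probability ≈ 0.5939

Prior odds = 0.206/(1−0.206) = 0.25945. In log-odds, ln(0.25945) = -1.3492.
Add log likelihood ratio: ln(5.6364) = 1.7292.
Posterior log-odds = 0.38003, so posterior odds = exp(0.38003) = 1.4623. Converting, P(H|E) = 1.4623/2.4623 = 0.5939.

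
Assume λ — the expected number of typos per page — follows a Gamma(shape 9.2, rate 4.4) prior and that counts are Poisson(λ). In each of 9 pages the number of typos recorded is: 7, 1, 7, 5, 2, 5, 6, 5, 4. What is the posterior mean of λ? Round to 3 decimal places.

The Poisson likelihood adds the total count to the shape and the number of exposure periods to the rate. Here ∑xᵢ = 42 and n = 9, so shape 9.2→51.2 and rate 4.4→13.4.
E[λ | data] = 51.2/13.4 = 3.821.

Posterior mean ≈ 3.821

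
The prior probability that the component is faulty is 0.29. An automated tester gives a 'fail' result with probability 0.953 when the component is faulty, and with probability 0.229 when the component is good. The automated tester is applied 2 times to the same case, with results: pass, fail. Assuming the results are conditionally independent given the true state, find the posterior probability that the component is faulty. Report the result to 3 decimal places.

Posterior P(H) ≈ 0.094

Let H be the event that the component is faulty; start with P(H) = 0.29. P('fail'|H) = 0.953, P('fail'|¬H) = 0.229.
Update on result 1 ('pass'): P(H) ← 0.047·0.2900 / (0.047·0.2900 + 0.771·0.7100) = 0.013630/0.56104 = 0.0243.
Update on result 2 ('fail'): P(H) ← 0.953·0.0243 / (0.953·0.0243 + 0.229·0.9757) = 0.023152/0.24659 = 0.0939.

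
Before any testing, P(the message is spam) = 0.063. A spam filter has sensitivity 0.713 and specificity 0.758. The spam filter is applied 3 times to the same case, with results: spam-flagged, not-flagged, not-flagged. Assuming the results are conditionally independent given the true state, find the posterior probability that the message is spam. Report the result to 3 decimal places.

Posterior P(H) ≈ 0.028

Let H be the event that the message is spam; start with P(H) = 0.063. P('spam-flagged'|H) = 0.713, P('spam-flagged'|¬H) = 0.242.
Update on result 1 ('spam-flagged'): P(H) ← 0.713·0.0630 / (0.713·0.0630 + 0.242·0.9370) = 0.044919/0.27167 = 0.1653.
Update on result 2 ('not-flagged'): P(H) ← 0.287·0.1653 / (0.287·0.1653 + 0.758·0.8347) = 0.047453/0.68012 = 0.0698.
Update on result 3 ('not-flagged'): P(H) ← 0.287·0.0698 / (0.287·0.0698 + 0.758·0.9302) = 0.020024/0.72514 = 0.0276.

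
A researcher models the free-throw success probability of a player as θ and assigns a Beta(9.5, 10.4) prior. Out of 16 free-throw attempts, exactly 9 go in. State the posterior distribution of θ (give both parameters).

Observing 9 successes and 7 failures updates Beta(9.5, 10.4) by adding the success and failure counts to the two shape parameters: α = 9.5+9 = 18.5, β = 10.4+7 = 17.4.

Posterior: Beta(18.5, 17.4)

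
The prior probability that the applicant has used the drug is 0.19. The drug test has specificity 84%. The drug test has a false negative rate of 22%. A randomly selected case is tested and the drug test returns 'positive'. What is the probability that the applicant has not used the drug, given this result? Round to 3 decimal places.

P(¬H | E) ≈ 0.467

Write H for 'the applicant has used the drug'. Prior odds H:¬H = 0.19/0.81 = 0.23457. For the 'positive' outcome, the likelihood ratio is 0.78/0.16 = 4.8750.
Posterior odds = 0.23457 × 4.8750 = 1.1435, so P(H|E) = 1.1435/(1+1.1435) = 0.533. Then P(¬H|E) = 1 − 0.533 = 0.467.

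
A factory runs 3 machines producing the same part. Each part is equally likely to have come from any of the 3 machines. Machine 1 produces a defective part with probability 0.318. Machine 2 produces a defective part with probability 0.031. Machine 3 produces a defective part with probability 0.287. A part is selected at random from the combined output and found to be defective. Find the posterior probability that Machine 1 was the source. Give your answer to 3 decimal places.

Tabulate prior·likelihood by source: [1] prior 0.333333, lik 0.318, product 0.1060; [2] prior 0.333333, lik 0.031, product 0.01033; [3] prior 0.333333, lik 0.287, product 0.09567.
Normalizing constant = 0.21200; the posterior for Machine 1 is its product over the sum, 0.1060/0.21200 = 0.500.

Posterior probability ≈ 0.500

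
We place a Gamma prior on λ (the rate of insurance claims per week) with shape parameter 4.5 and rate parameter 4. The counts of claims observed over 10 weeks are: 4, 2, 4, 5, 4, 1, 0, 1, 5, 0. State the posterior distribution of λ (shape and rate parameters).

Posterior: Gamma(shape=30.5, rate=14)

Total count ∑xᵢ = 26 over n = 10 weeks.
Gamma is conjugate to the Poisson likelihood: posterior is Gamma(shape = 4.5+26 = 30.5, rate = 4+10 = 14).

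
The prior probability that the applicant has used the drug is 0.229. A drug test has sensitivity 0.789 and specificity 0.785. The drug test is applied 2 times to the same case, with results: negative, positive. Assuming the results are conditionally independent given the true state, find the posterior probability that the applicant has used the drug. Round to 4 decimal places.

Posterior P(H) ≈ 0.2266

With H the event that the applicant has used the drug, the joint likelihood of the observed sequence is P(data|H) = 0.211·0.789 = 0.16648 and P(data|¬H) = 0.785·0.215 = 0.16878.
Bayes: P(H|data) = 0.229·0.16648 / (0.229·0.16648 + 0.771·0.16878) = 0.038124/0.16825 = 0.2266.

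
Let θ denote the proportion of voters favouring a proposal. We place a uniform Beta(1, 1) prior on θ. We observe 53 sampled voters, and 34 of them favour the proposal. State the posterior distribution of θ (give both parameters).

Observing 34 successes and 19 failures updates Beta(1, 1) by adding the success and failure counts to the two shape parameters: α = 1+34 = 35, β = 1+19 = 20.

Posterior: Beta(35, 20)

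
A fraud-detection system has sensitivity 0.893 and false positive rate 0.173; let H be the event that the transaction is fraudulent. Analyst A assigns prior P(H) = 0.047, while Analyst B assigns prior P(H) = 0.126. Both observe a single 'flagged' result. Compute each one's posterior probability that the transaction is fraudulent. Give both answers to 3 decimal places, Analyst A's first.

P('+'|H) = 0.893, P('+'|¬H) = 0.173.
Analyst A: numerator 0.893·0.047 = 0.041971; evidence = 0.041971+0.173·0.953 = 0.20684; posterior = 0.203.
Analyst B: numerator 0.893·0.126 = 0.11252; evidence = 0.11252+0.173·0.874 = 0.26372; posterior = 0.427.

Analyst A: 0.203; Analyst B: 0.427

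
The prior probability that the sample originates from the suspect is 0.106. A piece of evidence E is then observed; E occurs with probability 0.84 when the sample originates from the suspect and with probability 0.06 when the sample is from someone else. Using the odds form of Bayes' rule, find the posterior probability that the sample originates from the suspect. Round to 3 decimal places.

Posterior probability ≈ 0.624

Prior odds = 0.106/(1−0.106) = 0.11857. In log-odds, ln(0.11857) = -2.1323.
Add log likelihood ratio: ln(14.000) = 2.6391.
Posterior log-odds = 0.50679, so posterior odds = exp(0.50679) = 1.6600. Converting, P(H|E) = 1.6600/2.6600 = 0.624.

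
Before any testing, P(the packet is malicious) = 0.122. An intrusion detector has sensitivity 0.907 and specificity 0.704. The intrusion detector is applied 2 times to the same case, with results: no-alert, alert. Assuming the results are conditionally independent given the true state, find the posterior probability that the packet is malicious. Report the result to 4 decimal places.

Posterior P(H) ≈ 0.0533

Let H be the event that the packet is malicious; start with P(H) = 0.122. P('alert'|H) = 0.907, P('alert'|¬H) = 0.296.
Update on result 1 ('no-alert'): P(H) ← 0.093·0.1220 / (0.093·0.1220 + 0.704·0.8780) = 0.011346/0.62946 = 0.0180.
Update on result 2 ('alert'): P(H) ← 0.907·0.0180 / (0.907·0.0180 + 0.296·0.9820) = 0.016349/0.30701 = 0.0533.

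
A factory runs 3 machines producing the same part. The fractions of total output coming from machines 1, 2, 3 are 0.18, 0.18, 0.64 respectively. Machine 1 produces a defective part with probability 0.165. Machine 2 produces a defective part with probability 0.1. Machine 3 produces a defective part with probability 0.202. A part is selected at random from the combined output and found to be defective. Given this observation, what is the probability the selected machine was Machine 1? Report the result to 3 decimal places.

Posterior probability ≈ 0.168

Tabulate prior·likelihood by source: [1] prior 0.18, lik 0.165, product 0.02970; [2] prior 0.18, lik 0.1, product 0.01800; [3] prior 0.64, lik 0.202, product 0.1293.
Normalizing constant = 0.17698; the posterior for Machine 1 is its product over the sum, 0.02970/0.17698 = 0.168.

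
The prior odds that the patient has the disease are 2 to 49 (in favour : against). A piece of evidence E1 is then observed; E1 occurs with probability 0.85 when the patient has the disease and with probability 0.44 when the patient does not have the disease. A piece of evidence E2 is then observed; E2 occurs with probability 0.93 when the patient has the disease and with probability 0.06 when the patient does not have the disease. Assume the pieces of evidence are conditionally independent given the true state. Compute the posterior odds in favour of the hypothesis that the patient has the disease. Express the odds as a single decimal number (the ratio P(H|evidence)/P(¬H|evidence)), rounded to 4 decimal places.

Prior odds = 2/49 = 0.040816.
Likelihood ratio for E1 = 0.85/0.44 = 1.9318.
Likelihood ratio for E2 = 0.93/0.06 = 15.500.
Posterior odds = prior odds × LR₁ × LR₂ = 1.2222.

Posterior odds ≈ 1.2222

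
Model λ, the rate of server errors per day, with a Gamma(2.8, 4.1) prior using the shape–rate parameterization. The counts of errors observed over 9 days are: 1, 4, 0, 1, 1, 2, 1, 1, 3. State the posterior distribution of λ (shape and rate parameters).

Total count ∑xᵢ = 14 over n = 9 days.
Gamma is conjugate to the Poisson likelihood: posterior is Gamma(shape = 2.8+14 = 16.8, rate = 4.1+9 = 13.1).

Posterior: Gamma(shape=16.8, rate=13.1)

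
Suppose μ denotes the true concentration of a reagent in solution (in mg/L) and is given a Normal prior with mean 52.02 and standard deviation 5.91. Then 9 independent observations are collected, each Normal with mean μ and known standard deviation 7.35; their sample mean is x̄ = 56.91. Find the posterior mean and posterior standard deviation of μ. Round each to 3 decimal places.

Posterior mean ≈ 56.193; posterior SD ≈ 2.263

Prior precision 1/τ₀² = 1/5.91² = 0.0286302; data precision n/σ² = 9/7.35² = 0.166597.
Posterior precision = 0.0286302 + 0.166597 = 0.195227, giving posterior SD = 1/√0.195227 = 2.263.
Posterior mean = (0.0286302·52.02 + 0.166597·56.91) / 0.195227 = 56.193.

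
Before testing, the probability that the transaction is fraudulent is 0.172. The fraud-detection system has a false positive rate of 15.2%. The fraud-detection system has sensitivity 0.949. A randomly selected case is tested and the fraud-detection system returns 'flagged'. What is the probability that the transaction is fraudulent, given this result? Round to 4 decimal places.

P(H | E) ≈ 0.5646

Let H be the event that the transaction is fraudulent. P(H) = 0.172, so P(¬H) = 0.828. With E the 'flagged' result, P(E|H) = 0.949 and P(E|¬H) = 0.152.
P(E) = 0.949·0.172 + 0.152·0.828 = 0.16323 + 0.12586 = 0.28908.
By Bayes' theorem, P(H|E) = 0.16323 / 0.28908 = 0.5646.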